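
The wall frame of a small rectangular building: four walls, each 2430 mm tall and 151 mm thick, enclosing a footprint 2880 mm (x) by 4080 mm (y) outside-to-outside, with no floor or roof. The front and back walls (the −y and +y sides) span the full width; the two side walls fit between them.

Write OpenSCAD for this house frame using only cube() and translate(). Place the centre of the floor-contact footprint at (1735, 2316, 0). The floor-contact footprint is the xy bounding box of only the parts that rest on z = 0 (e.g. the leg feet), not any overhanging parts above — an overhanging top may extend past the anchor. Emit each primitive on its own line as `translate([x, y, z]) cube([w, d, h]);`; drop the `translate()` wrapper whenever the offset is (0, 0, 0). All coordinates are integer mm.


translate([295, 276, 0]) cube([2880, 151, 2430]);
translate([295, 4205, 0]) cube([2880, 151, 2430]);
translate([295, 427, 0]) cube([151, 3778, 2430]);
translate([3024, 427, 0]) cube([151, 3778, 2430]);


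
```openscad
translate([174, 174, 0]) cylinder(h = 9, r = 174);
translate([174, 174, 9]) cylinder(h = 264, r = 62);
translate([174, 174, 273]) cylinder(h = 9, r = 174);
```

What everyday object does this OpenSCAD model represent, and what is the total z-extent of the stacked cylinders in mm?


A spool. The overall height is 282 mm.

Three coaxial cylinders, large–small–large — a spool. Two 9 mm flanges and a 264 mm core give 9 + 264 + 9 = 282 mm.


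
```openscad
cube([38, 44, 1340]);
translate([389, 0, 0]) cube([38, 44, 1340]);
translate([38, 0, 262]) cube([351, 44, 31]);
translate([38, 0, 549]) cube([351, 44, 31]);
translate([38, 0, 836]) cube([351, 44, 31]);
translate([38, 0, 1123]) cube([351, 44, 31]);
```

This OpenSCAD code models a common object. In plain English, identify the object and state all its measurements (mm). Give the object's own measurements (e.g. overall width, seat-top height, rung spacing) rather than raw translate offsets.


A straight ladder. Two 38×44 mm vertical rails, 1340 mm tall, stand 427 mm apart (outside-to-outside) with their front faces coplanar on the −y side. 4 rungs, each 44 mm deep and 31 mm tall, span between the inner faces of the rails, front faces flush with the rails. The lowest rung's underside is at z = 262 mm and rungs are spaced 287 mm apart (underside to underside).


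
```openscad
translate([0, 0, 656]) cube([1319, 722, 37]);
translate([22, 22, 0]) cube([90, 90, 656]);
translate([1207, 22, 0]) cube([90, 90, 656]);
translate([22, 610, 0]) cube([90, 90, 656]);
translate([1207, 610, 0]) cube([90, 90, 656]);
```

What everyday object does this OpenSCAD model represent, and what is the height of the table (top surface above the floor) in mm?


A table. The table height is 693 mm.

A 1319×722×37 slab sits at z = 656 on four 90 mm square posts — a table. The top surface is at 656 + 37 = 693 mm.


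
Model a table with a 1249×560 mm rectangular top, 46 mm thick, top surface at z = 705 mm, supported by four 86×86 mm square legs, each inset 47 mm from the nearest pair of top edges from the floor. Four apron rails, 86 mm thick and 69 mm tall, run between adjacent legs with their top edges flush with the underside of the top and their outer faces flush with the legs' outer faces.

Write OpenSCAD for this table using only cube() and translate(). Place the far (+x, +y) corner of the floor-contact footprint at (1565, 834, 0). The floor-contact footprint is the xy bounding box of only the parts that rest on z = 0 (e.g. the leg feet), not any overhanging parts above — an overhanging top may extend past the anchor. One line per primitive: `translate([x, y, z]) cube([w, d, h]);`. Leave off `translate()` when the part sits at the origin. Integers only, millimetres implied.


translate([363, 321, 659]) cube([1249, 560, 46]);
translate([410, 368, 0]) cube([86, 86, 659]);
translate([1479, 368, 0]) cube([86, 86, 659]);
translate([410, 748, 0]) cube([86, 86, 659]);
translate([1479, 748, 0]) cube([86, 86, 659]);
translate([496, 368, 590]) cube([983, 86, 69]);
translate([496, 748, 590]) cube([983, 86, 69]);
translate([410, 454, 590]) cube([86, 294, 69]);
translate([1479, 454, 590]) cube([86, 294, 69]);


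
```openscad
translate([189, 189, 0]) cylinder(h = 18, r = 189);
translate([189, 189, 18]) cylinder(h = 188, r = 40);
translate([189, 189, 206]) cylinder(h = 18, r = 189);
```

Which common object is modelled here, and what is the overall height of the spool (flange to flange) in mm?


A spool. The overall height is 224 mm.

Three coaxial cylinders, large–small–large — a spool. Two 18 mm flanges and a 188 mm core give 18 + 188 + 18 = 224 mm.


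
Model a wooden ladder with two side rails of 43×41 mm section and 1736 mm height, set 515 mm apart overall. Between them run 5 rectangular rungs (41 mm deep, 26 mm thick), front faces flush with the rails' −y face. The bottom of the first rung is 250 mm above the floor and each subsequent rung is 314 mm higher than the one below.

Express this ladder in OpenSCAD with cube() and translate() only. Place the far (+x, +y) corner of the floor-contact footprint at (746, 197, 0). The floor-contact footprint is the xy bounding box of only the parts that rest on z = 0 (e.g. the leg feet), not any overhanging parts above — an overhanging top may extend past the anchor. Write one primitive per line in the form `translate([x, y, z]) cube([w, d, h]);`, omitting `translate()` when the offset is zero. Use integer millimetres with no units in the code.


// rung span = 515 - 2*43 = 429
// rung[k] z = 250 + k*314
translate([231, 156, 0]) cube([43, 41, 1736]);
translate([703, 156, 0]) cube([43, 41, 1736]);
translate([274, 156, 250]) cube([429, 41, 26]);
translate([274, 156, 564]) cube([429, 41, 26]);
translate([274, 156, 878]) cube([429, 41, 26]);
translate([274, 156, 1192]) cube([429, 41, 26]);
translate([274, 156, 1506]) cube([429, 41, 26]);


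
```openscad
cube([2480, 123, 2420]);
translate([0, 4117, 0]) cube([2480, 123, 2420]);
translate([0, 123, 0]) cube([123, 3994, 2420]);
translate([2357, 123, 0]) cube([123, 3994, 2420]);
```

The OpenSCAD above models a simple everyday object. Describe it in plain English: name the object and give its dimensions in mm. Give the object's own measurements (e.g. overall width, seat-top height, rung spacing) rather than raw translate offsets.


The wall frame of a small rectangular building: four walls, each 2420 mm tall and 123 mm thick, enclosing a footprint 2480 mm (x) by 4240 mm (y) outside-to-outside, with no floor or roof. The front and back walls (the −y and +y sides) span the full width; the two side walls fit between them.


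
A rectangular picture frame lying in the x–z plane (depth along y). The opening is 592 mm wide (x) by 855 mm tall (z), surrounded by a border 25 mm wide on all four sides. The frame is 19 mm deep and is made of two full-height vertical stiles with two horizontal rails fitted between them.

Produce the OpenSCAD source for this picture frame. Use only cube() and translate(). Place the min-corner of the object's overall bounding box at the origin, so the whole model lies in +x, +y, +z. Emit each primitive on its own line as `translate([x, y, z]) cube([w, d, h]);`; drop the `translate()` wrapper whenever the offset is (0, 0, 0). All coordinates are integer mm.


cube([25, 19, 905]);
translate([617, 0, 0]) cube([25, 19, 905]);
translate([25, 0, 0]) cube([592, 19, 25]);
translate([25, 0, 880]) cube([592, 19, 25]);


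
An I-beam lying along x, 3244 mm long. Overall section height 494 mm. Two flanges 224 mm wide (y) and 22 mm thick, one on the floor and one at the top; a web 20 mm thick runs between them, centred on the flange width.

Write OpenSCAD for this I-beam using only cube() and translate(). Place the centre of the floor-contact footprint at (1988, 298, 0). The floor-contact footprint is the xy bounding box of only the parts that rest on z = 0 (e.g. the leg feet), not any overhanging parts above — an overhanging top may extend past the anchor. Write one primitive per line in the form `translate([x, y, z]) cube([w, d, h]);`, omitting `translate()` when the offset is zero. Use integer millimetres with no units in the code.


translate([366, 186, 0]) cube([3244, 224, 22]);
translate([366, 288, 22]) cube([3244, 20, 450]);
translate([366, 186, 472]) cube([3244, 224, 22]);


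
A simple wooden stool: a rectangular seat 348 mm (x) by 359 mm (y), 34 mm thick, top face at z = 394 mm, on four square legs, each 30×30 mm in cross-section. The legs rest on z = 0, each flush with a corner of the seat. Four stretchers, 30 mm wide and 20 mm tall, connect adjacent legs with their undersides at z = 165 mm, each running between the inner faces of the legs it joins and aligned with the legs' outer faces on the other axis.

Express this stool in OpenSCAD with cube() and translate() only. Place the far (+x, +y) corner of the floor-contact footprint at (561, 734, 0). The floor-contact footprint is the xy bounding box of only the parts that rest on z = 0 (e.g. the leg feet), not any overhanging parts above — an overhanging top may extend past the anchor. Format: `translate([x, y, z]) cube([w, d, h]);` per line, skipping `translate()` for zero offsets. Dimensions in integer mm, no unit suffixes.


translate([213, 375, 360]) cube([348, 359, 34]);
translate([213, 375, 0]) cube([30, 30, 360]);
translate([531, 375, 0]) cube([30, 30, 360]);
translate([213, 704, 0]) cube([30, 30, 360]);
translate([531, 704, 0]) cube([30, 30, 360]);
translate([243, 375, 165]) cube([288, 30, 20]);
translate([243, 704, 165]) cube([288, 30, 20]);
translate([213, 405, 165]) cube([30, 299, 20]);
translate([531, 405, 165]) cube([30, 299, 20]);


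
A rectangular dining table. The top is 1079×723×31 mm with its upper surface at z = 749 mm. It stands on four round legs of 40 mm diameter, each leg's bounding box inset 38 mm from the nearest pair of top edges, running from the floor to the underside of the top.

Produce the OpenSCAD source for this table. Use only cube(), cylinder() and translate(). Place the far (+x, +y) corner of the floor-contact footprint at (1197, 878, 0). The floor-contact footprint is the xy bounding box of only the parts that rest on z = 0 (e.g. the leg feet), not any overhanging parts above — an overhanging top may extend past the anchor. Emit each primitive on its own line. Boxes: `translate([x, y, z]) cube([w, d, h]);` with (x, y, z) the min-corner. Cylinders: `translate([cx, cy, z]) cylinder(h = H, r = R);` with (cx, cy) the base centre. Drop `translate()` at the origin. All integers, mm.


translate([156, 193, 718]) cube([1079, 723, 31]);
translate([214, 251, 0]) cylinder(h = 718, r = 20);
translate([1177, 251, 0]) cylinder(h = 718, r = 20);
translate([214, 858, 0]) cylinder(h = 718, r = 20);
translate([1177, 858, 0]) cylinder(h = 718, r = 20);


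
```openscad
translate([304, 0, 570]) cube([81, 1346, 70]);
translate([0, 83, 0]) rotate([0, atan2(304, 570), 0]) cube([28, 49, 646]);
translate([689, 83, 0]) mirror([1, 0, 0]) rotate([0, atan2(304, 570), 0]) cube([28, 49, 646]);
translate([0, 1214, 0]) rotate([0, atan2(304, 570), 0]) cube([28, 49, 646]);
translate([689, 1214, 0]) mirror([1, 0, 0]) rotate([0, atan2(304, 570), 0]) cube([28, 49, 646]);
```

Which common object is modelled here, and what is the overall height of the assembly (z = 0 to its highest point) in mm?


A sawhorse. The overall height is 640 mm.

A beam across two mirrored pairs of raked legs — a sawhorse. The beam's underside is at z = 570 (matching the legs' vertical rise in atan2(304, 570)) and the beam is 70 mm tall, so its top is at 570 + 70 = 640 mm. The raked legs top out at the beam's underside, so that is the highest point.


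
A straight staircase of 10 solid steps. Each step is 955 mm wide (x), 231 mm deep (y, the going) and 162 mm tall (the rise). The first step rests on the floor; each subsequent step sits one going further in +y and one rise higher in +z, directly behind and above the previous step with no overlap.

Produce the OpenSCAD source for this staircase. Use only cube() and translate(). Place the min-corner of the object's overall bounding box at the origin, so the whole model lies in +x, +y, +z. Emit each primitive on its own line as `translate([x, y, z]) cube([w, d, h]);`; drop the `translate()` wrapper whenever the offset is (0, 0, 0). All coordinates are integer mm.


cube([955, 231, 162]);
translate([0, 231, 162]) cube([955, 231, 162]);
translate([0, 462, 324]) cube([955, 231, 162]);
translate([0, 693, 486]) cube([955, 231, 162]);
translate([0, 924, 648]) cube([955, 231, 162]);
translate([0, 1155, 810]) cube([955, 231, 162]);
translate([0, 1386, 972]) cube([955, 231, 162]);
translate([0, 1617, 1134]) cube([955, 231, 162]);
translate([0, 1848, 1296]) cube([955, 231, 162]);
translate([0, 2079, 1458]) cube([955, 231, 162]);


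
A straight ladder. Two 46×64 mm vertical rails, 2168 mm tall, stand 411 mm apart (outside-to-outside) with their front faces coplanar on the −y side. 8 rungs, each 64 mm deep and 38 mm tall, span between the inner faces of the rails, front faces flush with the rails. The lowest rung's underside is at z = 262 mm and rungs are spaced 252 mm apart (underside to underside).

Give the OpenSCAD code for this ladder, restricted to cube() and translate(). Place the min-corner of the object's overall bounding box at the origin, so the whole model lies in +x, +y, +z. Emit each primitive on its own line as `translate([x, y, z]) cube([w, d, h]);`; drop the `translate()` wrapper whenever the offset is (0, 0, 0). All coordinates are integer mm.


cube([46, 64, 2168]);
translate([365, 0, 0]) cube([46, 64, 2168]);
translate([46, 0, 262]) cube([319, 64, 38]);
translate([46, 0, 514]) cube([319, 64, 38]);
translate([46, 0, 766]) cube([319, 64, 38]);
translate([46, 0, 1018]) cube([319, 64, 38]);
translate([46, 0, 1270]) cube([319, 64, 38]);
translate([46, 0, 1522]) cube([319, 64, 38]);
translate([46, 0, 1774]) cube([319, 64, 38]);
translate([46, 0, 2026]) cube([319, 64, 38]);


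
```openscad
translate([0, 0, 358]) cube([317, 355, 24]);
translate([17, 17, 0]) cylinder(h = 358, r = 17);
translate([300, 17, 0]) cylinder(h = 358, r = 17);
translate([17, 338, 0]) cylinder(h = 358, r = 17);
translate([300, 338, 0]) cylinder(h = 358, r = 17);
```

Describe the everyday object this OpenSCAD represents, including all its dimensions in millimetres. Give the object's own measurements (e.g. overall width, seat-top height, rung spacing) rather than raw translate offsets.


A simple wooden stool: a rectangular seat 317 mm (x) by 355 mm (y), 24 mm thick, top face at z = 382 mm, on four round legs, each 34 mm in diameter. The legs rest on z = 0, each leg's axis is inset half a diameter from the nearest pair of seat edges (so the leg's bounding box is flush with the corner).


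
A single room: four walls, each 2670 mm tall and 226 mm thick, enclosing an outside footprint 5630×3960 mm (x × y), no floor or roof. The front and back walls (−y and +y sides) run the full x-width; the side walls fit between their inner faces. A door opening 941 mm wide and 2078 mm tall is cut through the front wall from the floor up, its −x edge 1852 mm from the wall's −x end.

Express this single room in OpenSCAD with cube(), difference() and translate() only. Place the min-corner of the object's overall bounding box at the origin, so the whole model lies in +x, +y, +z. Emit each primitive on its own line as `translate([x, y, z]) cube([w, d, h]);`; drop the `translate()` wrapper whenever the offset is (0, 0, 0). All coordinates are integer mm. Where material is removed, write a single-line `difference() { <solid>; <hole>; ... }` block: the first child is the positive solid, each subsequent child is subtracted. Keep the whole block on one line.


difference() { cube([5630, 226, 2670]); translate([1852, 0, 0]) cube([941, 226, 2078]); }
translate([0, 3734, 0]) cube([5630, 226, 2670]);
translate([0, 226, 0]) cube([226, 3508, 2670]);
translate([5404, 226, 0]) cube([226, 3508, 2670]);


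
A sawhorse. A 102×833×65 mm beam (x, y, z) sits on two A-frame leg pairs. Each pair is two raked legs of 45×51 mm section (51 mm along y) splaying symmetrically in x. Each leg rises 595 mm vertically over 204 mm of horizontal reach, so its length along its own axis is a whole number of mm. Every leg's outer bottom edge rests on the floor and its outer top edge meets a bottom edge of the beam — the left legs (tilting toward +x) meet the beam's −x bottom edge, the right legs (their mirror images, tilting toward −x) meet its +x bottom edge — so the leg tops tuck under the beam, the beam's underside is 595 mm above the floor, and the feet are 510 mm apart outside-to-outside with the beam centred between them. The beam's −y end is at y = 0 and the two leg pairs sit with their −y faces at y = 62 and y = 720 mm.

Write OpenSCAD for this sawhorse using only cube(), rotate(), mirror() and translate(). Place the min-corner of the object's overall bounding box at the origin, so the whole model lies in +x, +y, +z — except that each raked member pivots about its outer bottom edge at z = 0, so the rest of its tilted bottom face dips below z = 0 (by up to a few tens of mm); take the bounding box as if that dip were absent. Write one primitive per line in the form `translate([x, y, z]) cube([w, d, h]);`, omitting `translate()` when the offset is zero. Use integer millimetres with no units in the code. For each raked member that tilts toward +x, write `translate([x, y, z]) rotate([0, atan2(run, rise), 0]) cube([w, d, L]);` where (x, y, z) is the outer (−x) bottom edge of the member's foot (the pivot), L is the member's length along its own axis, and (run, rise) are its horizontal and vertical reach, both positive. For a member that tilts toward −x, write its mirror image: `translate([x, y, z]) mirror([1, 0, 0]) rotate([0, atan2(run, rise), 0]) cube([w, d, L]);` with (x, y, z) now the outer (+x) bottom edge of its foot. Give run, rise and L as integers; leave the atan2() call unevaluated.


translate([204, 0, 595]) cube([102, 833, 65]);
translate([0, 62, 0]) rotate([0, atan2(204, 595), 0]) cube([45, 51, 629]);
translate([510, 62, 0]) mirror([1, 0, 0]) rotate([0, atan2(204, 595), 0]) cube([45, 51, 629]);
translate([0, 720, 0]) rotate([0, atan2(204, 595), 0]) cube([45, 51, 629]);
translate([510, 720, 0]) mirror([1, 0, 0]) rotate([0, atan2(204, 595), 0]) cube([45, 51, 629]);


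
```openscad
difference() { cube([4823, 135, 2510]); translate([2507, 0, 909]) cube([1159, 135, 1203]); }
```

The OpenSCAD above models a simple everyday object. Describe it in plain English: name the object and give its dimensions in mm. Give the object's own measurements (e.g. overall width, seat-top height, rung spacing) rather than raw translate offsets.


A wall 4823 mm long (x), 135 mm thick (y), 2510 mm tall, with a rectangular window opening cut through it. The opening is 1159 mm wide and 1203 mm tall; its sill is at z = 909 mm and its near (−x) edge is 2507 mm from the wall's −x end. The opening passes through the full wall thickness.


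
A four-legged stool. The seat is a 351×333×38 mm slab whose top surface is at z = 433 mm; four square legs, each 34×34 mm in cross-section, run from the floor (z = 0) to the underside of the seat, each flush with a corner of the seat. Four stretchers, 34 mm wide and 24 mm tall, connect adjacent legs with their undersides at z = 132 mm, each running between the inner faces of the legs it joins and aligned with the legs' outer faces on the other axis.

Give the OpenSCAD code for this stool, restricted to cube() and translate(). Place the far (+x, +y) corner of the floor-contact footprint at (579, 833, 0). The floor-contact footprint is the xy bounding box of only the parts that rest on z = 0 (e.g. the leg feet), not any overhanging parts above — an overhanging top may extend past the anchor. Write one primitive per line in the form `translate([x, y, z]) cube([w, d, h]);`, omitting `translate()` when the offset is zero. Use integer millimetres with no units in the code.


// leg_h = 433 - 38 = 395
// stretcher span = 351 - 2*34 = 283
translate([228, 500, 395]) cube([351, 333, 38]);
translate([228, 500, 0]) cube([34, 34, 395]);
translate([545, 500, 0]) cube([34, 34, 395]);
translate([228, 799, 0]) cube([34, 34, 395]);
translate([545, 799, 0]) cube([34, 34, 395]);
translate([262, 500, 132]) cube([283, 34, 24]);
translate([262, 799, 132]) cube([283, 34, 24]);
translate([228, 534, 132]) cube([34, 265, 24]);
translate([545, 534, 132]) cube([34, 265, 24]);


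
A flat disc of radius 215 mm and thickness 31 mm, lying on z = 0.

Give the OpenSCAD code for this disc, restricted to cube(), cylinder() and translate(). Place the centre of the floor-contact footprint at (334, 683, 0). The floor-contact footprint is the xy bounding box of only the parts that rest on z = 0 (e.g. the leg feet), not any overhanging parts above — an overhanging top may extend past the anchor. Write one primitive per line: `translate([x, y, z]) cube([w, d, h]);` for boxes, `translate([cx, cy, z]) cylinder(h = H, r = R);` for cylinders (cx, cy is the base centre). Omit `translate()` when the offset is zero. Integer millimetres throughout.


translate([334, 683, 0]) cylinder(h = 31, r = 215);


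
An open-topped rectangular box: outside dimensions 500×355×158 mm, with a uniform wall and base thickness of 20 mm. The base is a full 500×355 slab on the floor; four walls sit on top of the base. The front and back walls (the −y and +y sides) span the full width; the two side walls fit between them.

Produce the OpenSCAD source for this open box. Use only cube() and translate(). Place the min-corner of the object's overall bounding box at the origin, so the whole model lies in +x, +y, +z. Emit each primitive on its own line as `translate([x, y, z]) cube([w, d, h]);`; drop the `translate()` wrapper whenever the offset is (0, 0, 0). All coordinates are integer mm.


cube([500, 355, 20]);
translate([0, 0, 20]) cube([500, 20, 138]);
translate([0, 335, 20]) cube([500, 20, 138]);
translate([0, 20, 20]) cube([20, 315, 138]);
translate([480, 20, 20]) cube([20, 315, 138]);


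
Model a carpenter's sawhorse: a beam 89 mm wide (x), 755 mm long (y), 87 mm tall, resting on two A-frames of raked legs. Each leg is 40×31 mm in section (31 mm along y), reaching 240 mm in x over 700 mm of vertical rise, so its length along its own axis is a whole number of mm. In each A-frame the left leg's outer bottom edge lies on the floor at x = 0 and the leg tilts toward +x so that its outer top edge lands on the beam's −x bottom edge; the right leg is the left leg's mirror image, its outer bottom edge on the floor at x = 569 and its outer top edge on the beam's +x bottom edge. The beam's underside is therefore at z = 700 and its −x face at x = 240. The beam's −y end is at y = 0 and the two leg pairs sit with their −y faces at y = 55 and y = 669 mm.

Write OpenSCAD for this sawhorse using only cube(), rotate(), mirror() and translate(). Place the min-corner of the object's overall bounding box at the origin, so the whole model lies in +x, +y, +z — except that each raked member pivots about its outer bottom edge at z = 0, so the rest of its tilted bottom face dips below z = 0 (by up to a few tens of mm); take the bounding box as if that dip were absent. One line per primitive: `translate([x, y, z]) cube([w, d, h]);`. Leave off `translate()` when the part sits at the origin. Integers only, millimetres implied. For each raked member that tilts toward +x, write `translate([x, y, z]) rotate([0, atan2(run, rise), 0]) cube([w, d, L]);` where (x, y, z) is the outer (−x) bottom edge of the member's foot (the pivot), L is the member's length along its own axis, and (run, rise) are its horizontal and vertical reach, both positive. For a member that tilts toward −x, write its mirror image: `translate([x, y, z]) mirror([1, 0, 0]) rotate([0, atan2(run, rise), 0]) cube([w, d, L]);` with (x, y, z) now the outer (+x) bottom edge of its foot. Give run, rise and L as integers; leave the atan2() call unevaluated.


// leg length = √(240² + 700²) = 740
// right-leg outer foot x = 2·240 + 89 = 569
// beam min-corner = (240, 0, 700)
translate([240, 0, 700]) cube([89, 755, 87]);
translate([0, 55, 0]) rotate([0, atan2(240, 700), 0]) cube([40, 31, 740]);
translate([569, 55, 0]) mirror([1, 0, 0]) rotate([0, atan2(240, 700), 0]) cube([40, 31, 740]);
translate([0, 669, 0]) rotate([0, atan2(240, 700), 0]) cube([40, 31, 740]);
translate([569, 669, 0]) mirror([1, 0, 0]) rotate([0, atan2(240, 700), 0]) cube([40, 31, 740]);


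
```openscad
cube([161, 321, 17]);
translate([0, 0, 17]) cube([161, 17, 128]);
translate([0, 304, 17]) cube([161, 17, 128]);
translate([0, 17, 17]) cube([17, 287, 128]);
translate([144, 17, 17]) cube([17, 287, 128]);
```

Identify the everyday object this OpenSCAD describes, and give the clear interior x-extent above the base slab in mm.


An open box. The internal width is 127 mm.

A 161×321 base slab with four walls standing on it — an open box. The base is 161 mm wide and the walls are 17 mm thick, so the internal width is 161 − 2 × 17 = 127 mm.


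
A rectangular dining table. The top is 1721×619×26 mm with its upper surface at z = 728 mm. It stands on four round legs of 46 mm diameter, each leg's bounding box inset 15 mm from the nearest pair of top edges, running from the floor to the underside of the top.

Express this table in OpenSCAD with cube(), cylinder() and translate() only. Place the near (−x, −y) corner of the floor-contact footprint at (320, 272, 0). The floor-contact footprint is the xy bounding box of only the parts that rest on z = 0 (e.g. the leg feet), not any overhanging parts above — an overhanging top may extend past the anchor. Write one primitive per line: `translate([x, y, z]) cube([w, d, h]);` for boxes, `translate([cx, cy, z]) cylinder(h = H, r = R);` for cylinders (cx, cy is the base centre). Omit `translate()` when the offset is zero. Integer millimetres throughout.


translate([305, 257, 702]) cube([1721, 619, 26]);
translate([343, 295, 0]) cylinder(h = 702, r = 23);
translate([1988, 295, 0]) cylinder(h = 702, r = 23);
translate([343, 838, 0]) cylinder(h = 702, r = 23);
translate([1988, 838, 0]) cylinder(h = 702, r = 23);


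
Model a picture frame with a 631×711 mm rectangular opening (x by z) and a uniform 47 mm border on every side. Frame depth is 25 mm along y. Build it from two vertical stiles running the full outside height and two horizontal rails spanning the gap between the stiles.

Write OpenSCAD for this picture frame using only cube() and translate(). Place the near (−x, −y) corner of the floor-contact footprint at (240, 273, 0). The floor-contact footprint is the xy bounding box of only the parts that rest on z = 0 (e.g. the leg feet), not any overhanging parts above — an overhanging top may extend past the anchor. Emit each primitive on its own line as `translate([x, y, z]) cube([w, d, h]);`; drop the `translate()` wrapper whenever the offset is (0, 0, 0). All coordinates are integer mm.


translate([240, 273, 0]) cube([47, 25, 805]);
translate([918, 273, 0]) cube([47, 25, 805]);
translate([287, 273, 0]) cube([631, 25, 47]);
translate([287, 273, 758]) cube([631, 25, 47]);


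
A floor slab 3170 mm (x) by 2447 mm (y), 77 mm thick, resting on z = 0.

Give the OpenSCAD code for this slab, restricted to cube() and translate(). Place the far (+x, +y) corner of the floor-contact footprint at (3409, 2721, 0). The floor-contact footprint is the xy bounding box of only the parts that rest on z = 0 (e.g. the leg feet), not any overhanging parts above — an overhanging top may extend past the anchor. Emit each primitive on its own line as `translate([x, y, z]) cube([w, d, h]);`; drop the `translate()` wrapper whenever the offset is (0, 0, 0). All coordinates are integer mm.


translate([239, 274, 0]) cube([3170, 2447, 77]);


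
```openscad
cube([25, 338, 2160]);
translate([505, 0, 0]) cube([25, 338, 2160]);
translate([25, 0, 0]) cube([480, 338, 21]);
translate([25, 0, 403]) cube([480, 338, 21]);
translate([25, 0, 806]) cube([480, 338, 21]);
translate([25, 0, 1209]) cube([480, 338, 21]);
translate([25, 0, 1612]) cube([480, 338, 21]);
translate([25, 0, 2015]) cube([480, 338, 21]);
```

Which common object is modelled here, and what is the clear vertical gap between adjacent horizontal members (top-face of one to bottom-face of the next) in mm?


A bookshelf. The clear shelf gap is 382 mm.

Two tall side panels with 6 horizontal boards between them — a bookshelf. The first two shelf undersides are at z = 0 and z = 403; with shelf thickness 21, the clear gap is 403 − 0 − 21 = 382 mm.


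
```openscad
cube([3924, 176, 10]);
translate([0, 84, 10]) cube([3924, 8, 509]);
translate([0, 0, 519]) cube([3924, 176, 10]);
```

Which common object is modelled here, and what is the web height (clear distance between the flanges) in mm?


An I-beam. The web height is 509 mm.

Two wide flanges with a thin centred web — an I-beam. Overall 529 mm minus two 10 mm flanges gives a web of 529 − 2·10 = 509 mm.


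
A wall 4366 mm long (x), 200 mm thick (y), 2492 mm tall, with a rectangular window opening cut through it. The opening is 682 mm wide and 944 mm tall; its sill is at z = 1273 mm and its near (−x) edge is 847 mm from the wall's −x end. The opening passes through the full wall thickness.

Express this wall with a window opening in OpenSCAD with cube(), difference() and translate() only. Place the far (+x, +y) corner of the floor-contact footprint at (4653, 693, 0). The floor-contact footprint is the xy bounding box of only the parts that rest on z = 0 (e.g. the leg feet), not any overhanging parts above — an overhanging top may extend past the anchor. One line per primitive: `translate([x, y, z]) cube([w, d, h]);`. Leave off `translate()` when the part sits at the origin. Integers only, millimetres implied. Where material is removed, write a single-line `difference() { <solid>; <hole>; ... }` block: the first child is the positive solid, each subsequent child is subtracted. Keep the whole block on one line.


difference() { translate([287, 493, 0]) cube([4366, 200, 2492]); translate([1134, 493, 1273]) cube([682, 200, 944]); }


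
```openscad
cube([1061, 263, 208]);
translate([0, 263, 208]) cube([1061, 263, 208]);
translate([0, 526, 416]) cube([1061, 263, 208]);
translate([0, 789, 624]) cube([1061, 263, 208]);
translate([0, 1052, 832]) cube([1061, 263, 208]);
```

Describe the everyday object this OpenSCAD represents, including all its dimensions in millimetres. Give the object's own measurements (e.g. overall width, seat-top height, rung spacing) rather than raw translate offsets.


A straight staircase of 5 solid steps. Each step is 1061 mm wide (x), 263 mm deep (y, the going) and 208 mm tall (the rise). The first step rests on the floor; each subsequent step sits one going further in +y and one rise higher in +z, directly behind and above the previous step with no overlap.


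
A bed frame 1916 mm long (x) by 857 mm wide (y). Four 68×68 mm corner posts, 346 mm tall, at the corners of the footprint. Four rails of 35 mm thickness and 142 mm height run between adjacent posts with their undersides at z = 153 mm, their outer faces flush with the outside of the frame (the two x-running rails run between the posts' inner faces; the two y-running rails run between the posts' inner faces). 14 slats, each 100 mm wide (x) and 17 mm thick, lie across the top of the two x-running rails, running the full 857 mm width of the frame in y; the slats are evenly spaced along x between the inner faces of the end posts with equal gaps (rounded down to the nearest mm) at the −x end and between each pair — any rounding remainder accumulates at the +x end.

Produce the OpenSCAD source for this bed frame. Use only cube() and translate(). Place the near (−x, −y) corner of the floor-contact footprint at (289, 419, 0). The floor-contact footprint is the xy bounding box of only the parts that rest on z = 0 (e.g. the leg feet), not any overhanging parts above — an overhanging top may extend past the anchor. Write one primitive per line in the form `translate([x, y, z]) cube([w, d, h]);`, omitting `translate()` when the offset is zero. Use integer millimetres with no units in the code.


// slat z = rail_z + rail_h = 153 + 142 = 295
// slat gap = ⌊(1780 − 14·100) / 15⌋ = 25
translate([289, 419, 0]) cube([68, 68, 346]);
translate([289, 1208, 0]) cube([68, 68, 346]);
translate([2137, 419, 0]) cube([68, 68, 346]);
translate([2137, 1208, 0]) cube([68, 68, 346]);
translate([357, 419, 153]) cube([1780, 35, 142]);
translate([357, 1241, 153]) cube([1780, 35, 142]);
translate([289, 487, 153]) cube([35, 721, 142]);
translate([2170, 487, 153]) cube([35, 721, 142]);
translate([382, 419, 295]) cube([100, 857, 17]);
translate([507, 419, 295]) cube([100, 857, 17]);
translate([632, 419, 295]) cube([100, 857, 17]);
translate([757, 419, 295]) cube([100, 857, 17]);
translate([882, 419, 295]) cube([100, 857, 17]);
translate([1007, 419, 295]) cube([100, 857, 17]);
translate([1132, 419, 295]) cube([100, 857, 17]);
translate([1257, 419, 295]) cube([100, 857, 17]);
translate([1382, 419, 295]) cube([100, 857, 17]);
translate([1507, 419, 295]) cube([100, 857, 17]);
translate([1632, 419, 295]) cube([100, 857, 17]);
translate([1757, 419, 295]) cube([100, 857, 17]);
translate([1882, 419, 295]) cube([100, 857, 17]);
translate([2007, 419, 295]) cube([100, 857, 17]);


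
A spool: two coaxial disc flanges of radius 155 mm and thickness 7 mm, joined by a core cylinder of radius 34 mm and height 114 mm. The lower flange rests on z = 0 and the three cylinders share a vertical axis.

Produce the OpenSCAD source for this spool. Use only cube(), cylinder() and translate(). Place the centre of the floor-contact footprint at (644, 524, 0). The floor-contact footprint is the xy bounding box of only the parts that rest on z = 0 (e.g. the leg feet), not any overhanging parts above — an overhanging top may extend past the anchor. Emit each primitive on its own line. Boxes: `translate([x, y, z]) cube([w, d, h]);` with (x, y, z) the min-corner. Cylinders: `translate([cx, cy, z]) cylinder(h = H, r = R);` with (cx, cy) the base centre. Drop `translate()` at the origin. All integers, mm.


translate([644, 524, 0]) cylinder(h = 7, r = 155);
translate([644, 524, 7]) cylinder(h = 114, r = 34);
translate([644, 524, 121]) cylinder(h = 7, r = 155);


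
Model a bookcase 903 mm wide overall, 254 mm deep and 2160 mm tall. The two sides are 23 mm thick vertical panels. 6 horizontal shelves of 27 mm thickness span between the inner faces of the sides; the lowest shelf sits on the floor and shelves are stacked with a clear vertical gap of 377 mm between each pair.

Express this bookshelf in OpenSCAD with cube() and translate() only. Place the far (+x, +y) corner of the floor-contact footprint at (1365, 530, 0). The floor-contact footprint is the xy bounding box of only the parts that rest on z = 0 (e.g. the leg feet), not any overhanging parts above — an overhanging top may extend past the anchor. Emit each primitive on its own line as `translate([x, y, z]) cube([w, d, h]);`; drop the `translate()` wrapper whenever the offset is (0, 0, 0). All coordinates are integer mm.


translate([462, 276, 0]) cube([23, 254, 2160]);
translate([1342, 276, 0]) cube([23, 254, 2160]);
translate([485, 276, 0]) cube([857, 254, 27]);
translate([485, 276, 404]) cube([857, 254, 27]);
translate([485, 276, 808]) cube([857, 254, 27]);
translate([485, 276, 1212]) cube([857, 254, 27]);
translate([485, 276, 1616]) cube([857, 254, 27]);
translate([485, 276, 2020]) cube([857, 254, 27]);


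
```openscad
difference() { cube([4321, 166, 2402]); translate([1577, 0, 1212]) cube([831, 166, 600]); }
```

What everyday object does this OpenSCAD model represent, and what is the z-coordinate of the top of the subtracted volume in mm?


A wall with a window opening. The window head height is 1812 mm.

A wall with a rectangular opening subtracted — a window. Sill at z = 1212, opening 600 mm tall, so the head is at 1212 + 600 = 1812 mm.


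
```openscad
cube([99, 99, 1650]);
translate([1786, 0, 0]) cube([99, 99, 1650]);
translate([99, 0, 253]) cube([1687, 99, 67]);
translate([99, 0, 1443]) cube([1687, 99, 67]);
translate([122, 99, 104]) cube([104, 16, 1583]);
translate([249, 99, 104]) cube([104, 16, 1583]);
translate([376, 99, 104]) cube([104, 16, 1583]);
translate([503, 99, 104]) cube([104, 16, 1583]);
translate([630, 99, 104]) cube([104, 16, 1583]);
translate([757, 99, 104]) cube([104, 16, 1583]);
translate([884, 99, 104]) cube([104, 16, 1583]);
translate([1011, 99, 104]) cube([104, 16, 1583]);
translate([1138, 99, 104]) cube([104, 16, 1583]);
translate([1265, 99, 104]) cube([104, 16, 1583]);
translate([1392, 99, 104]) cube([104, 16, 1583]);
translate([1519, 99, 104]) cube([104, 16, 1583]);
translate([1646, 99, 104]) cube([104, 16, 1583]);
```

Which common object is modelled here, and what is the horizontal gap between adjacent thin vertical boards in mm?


A fence section. The picket gap is 23 mm.

Two posts, two rails, 13 pickets — a fence section. Span 1687 mm holds 13 pickets of 104 mm with 14 equal gaps: ⌊(1687 − 13·104) / 14⌋ = 23 mm.


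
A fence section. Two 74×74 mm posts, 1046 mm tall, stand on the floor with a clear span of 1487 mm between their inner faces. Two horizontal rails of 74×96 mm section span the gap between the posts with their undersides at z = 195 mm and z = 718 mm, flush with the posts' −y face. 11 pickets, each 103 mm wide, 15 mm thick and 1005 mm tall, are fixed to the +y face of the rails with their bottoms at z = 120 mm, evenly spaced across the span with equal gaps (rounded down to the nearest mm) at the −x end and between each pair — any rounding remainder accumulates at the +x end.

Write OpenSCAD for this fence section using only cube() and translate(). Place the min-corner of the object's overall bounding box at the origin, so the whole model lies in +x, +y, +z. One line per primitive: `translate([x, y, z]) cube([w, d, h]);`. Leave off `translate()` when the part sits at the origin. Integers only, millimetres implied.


cube([74, 74, 1046]);
translate([1561, 0, 0]) cube([74, 74, 1046]);
translate([74, 0, 195]) cube([1487, 74, 96]);
translate([74, 0, 718]) cube([1487, 74, 96]);
translate([103, 74, 120]) cube([103, 15, 1005]);
translate([235, 74, 120]) cube([103, 15, 1005]);
translate([367, 74, 120]) cube([103, 15, 1005]);
translate([499, 74, 120]) cube([103, 15, 1005]);
translate([631, 74, 120]) cube([103, 15, 1005]);
translate([763, 74, 120]) cube([103, 15, 1005]);
translate([895, 74, 120]) cube([103, 15, 1005]);
translate([1027, 74, 120]) cube([103, 15, 1005]);
translate([1159, 74, 120]) cube([103, 15, 1005]);
translate([1291, 74, 120]) cube([103, 15, 1005]);
translate([1423, 74, 120]) cube([103, 15, 1005]);


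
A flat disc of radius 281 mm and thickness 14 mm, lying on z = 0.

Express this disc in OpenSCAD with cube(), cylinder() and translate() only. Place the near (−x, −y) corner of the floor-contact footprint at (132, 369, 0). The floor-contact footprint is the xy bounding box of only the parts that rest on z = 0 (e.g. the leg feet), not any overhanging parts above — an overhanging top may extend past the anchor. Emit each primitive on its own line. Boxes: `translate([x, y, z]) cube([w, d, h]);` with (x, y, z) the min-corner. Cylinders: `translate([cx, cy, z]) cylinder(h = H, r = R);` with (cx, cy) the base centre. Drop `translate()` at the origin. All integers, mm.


translate([413, 650, 0]) cylinder(h = 14, r = 281);


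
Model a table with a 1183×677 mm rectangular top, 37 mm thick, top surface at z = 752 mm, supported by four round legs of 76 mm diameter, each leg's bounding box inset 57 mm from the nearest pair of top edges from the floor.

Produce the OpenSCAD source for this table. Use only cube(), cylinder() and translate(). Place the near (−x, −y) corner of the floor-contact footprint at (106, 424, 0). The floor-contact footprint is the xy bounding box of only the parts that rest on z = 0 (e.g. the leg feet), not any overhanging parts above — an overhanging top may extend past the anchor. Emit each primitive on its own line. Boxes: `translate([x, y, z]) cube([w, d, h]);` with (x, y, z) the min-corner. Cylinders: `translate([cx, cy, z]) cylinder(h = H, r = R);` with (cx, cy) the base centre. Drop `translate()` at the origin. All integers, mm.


translate([49, 367, 715]) cube([1183, 677, 37]);
translate([144, 462, 0]) cylinder(h = 715, r = 38);
translate([1137, 462, 0]) cylinder(h = 715, r = 38);
translate([144, 949, 0]) cylinder(h = 715, r = 38);
translate([1137, 949, 0]) cylinder(h = 715, r = 38);
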